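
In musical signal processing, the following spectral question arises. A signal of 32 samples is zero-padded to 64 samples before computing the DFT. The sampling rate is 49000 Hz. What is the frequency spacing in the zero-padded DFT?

Original DFT: N = 32, resolution = f_s/N = 49000/32 = 6125/4 Hz
Zero-padded DFT: N = 64, resolution = f_s/N = 49000/64 = 6125/8 Hz
Zero-padding interpolates the spectrum (finer frequency grid)
but does NOT improve the true spectral resolution (ability to resolve close frequencies).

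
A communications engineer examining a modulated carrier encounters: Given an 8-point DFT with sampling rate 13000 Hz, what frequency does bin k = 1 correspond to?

The frequency of DFT bin k is: f_k = k * f_s / N
f_1 = 1 * 13000 / 8 = 1625 Hz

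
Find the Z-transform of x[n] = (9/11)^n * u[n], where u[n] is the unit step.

The Z-transform of a^n * u[n] is z/(z-a) for |z| > |a|.
Here a = 9/11, so X(z) = z/(z - (9/11)) = 11z/(11z - 9)
ROC: |z| > 9/11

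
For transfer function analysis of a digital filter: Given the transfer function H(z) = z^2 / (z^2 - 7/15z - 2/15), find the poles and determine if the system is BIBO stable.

Poles are roots of the denominator: z^2 - 7/15z - 2/15 = 0.
Quadratic formula: z = [-(-7/15) +/- sqrt((-7/15)^2 - 4*(-2/15))] / 2
Discriminant = 49/225 + 8/15 = 169/225; sqrt = 13/15.
z = (7/15 +/- 13/15) / 2 => z = 2/3 or z = -1/5.
|p1| = 1/5, |p2| = 2/3.
For BIBO stability, all poles must lie inside the unit circle (|p| < 1).
System is STABLE since both |p| < 1.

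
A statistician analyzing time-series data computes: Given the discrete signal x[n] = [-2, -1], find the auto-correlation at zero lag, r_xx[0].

The auto-correlation at zero lag r_xx[0] equals the signal energy.
r_xx[0] = sum of x[n]^2 = (-2)^2 + (-1)^2
= 4 + 1 = 5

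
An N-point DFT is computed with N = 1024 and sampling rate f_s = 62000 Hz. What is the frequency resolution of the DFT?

DFT frequency resolution = f_s / N
= 62000 / 1024 = 3875/64 Hz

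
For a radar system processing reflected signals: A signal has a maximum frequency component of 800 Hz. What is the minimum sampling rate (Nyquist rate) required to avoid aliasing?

By the Nyquist-Shannon sampling theorem,
the minimum sampling rate (Nyquist rate) must be at least 2 * f_max.
Nyquist rate = 2 * 800 Hz = 1600 Hz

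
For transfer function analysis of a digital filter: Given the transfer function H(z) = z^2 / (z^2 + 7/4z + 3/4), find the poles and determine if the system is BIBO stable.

Poles are roots of the denominator: z^2 + 7/4z + 3/4 = 0.
Quadratic formula: z = [-(7/4) +/- sqrt((7/4)^2 - 4*(3/4))] / 2
Discriminant = 49/16 - 3 = 1/16; sqrt = 1/4.
z = (-7/4 +/- 1/4) / 2 => z = -3/4 or z = -1.
|p1| = 1, |p2| = 3/4.
For BIBO stability, all poles must lie inside the unit circle (|p| < 1).
System is UNSTABLE since at least one |p| >= 1.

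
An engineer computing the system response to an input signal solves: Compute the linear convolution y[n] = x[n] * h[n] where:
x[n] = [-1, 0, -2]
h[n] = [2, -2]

y[n] = sum_k x[k]*h[n-k]. Output length = len(x) + len(h) - 1 = 3 + 2 - 1 = 4.
y[0] = -1*2 = -2
y[1] = 0*2 + -1*-2 = 2
y[2] = -2*2 + 0*-2 = -4
y[3] = -2*-2 = 4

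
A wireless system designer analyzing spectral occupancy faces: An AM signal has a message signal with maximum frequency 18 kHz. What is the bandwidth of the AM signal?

In AM (double-sideband), the bandwidth is twice the message frequency.
BW = 2 * f_m = 2 * 18 kHz = 36 kHz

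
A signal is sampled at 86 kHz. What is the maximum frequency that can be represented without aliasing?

The maximum frequency that can be represented without aliasing
is the Nyquist frequency: f_max = f_s / 2 = 86 kHz / 2 = 43 kHz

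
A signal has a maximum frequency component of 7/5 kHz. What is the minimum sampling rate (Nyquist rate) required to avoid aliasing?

By the Nyquist-Shannon sampling theorem,
the minimum sampling rate (Nyquist rate) must be at least 2 * f_max.
Nyquist rate = 2 * 7/5 kHz = 14/5 kHz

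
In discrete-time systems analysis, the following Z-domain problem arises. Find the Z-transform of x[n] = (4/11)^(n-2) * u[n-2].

Time-shifting property: if X(z) = Z{x[n]}, then Z{x[n-d]} = z^(-d) * X(z)
X(z) = z/(z - 4/11) for x[n] = (4/11)^n * u[n]
Z{x[n-2]} = z^(-2) * z/(z - 4/11) = z^(-1)/(z - 4/11)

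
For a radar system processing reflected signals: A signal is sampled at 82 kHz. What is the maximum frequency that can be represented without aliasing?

The maximum frequency that can be represented without aliasing
is the Nyquist frequency: f_max = f_s / 2 = 82 kHz / 2 = 41 kHz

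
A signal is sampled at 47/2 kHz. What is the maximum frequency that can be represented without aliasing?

The maximum frequency that can be represented without aliasing
is the Nyquist frequency: f_max = f_s / 2 = 47/2 kHz / 2 = 47/4 kHz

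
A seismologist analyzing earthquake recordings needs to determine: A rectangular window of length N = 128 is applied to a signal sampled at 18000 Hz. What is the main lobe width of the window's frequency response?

For a rectangular window of length N,
the main lobe width in frequency is 2*f_s/N.
= 2*18000/128 = 1125/4 Hz
This determines the minimum frequency separation for resolving two sinusoids.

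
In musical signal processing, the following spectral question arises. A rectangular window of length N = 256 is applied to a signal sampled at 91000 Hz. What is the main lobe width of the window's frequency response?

For a rectangular window of length N,
the main lobe width in frequency is 2*f_s/N.
= 2*91000/256 = 11375/16 Hz
This determines the minimum frequency separation for resolving two sinusoids.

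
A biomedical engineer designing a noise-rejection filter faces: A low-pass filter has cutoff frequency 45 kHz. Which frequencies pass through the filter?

A low-pass filter passes all frequencies below the cutoff frequency 45 kHz and attenuates higher frequencies.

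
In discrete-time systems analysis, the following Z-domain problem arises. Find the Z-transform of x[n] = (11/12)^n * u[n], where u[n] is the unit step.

The Z-transform of a^n * u[n] is z/(z-a) for |z| > |a|.
Here a = 11/12, so X(z) = z/(z - (11/12)) = 12z/(12z - 11)
ROC: |z| > 11/12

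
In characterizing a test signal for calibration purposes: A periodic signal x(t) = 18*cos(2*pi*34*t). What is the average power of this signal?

Average power of A*cos(wt) is A^2/2.
P = 18^2 / 2 = 324/2 = 162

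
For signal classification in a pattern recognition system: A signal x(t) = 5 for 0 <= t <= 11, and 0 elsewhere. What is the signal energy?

Energy = integral of |x(t)|^2 dt over the signal duration
= 5^2 * 11 = 25 * 11 = 275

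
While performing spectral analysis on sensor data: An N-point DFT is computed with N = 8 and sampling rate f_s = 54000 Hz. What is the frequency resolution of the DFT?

DFT frequency resolution = f_s / N
= 54000 / 8 = 6750 Hz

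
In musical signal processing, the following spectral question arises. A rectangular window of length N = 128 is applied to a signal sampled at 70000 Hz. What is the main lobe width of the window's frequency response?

For a rectangular window of length N,
the main lobe width in frequency is 2*f_s/N.
= 2*70000/128 = 4375/4 Hz
This determines the minimum frequency separation for resolving two sinusoids.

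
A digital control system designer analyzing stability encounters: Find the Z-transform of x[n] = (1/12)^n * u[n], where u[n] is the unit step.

The Z-transform of a^n * u[n] is z/(z-a) for |z| > |a|.
Here a = 1/12, so X(z) = z/(z - (1/12)) = 12z/(12z - 1)
ROC: |z| > 1/12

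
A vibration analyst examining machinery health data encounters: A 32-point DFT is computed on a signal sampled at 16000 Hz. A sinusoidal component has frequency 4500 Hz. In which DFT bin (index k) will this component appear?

DFT frequency resolution = f_s/N = 16000/32 = 500 Hz
Bin index k = f_signal / resolution = 4500 / 500 = 9
The signal frequency 4500 Hz falls in DFT bin k = 9.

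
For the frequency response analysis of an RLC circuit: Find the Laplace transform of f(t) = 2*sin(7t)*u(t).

Standard pair: sin(wt)*u(t) <-> w/(s^2+w^2)
With w = 7: L{2*sin(7t)*u(t)} = 14/(s^2+49)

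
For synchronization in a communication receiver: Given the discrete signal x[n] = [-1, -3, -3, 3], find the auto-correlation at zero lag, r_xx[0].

The auto-correlation at zero lag r_xx[0] equals the signal energy.
r_xx[0] = sum of x[n]^2 = (-1)^2 + (-3)^2 + (-3)^2 + 3^2
= 1 + 9 + 9 + 9 = 28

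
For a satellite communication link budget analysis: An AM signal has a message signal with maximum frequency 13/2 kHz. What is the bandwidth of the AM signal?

In AM (double-sideband), the bandwidth is twice the message frequency.
BW = 2 * f_m = 2 * 13/2 kHz = 13 kHz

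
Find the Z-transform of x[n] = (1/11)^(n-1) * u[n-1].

Time-shifting property: if X(z) = Z{x[n]}, then Z{x[n-d]} = z^(-d) * X(z)
X(z) = z/(z - 1/11) for x[n] = (1/11)^n * u[n]
Z{x[n-1]} = z^(-1) * z/(z - 1/11) = 1/(z - 1/11)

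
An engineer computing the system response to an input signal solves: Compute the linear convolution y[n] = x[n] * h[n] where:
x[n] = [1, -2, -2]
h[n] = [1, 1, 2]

y[n] = sum_k x[k]*h[n-k]. Output length = len(x) + len(h) - 1 = 3 + 3 - 1 = 5.
y[0] = 1*1 = 1
y[1] = -2*1 + 1*1 = -1
y[2] = -2*1 + -2*1 + 1*2 = -2
y[3] = -2*1 + -2*2 = -6
y[4] = -2*2 = -4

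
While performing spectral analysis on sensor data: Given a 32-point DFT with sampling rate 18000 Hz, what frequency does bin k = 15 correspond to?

The frequency of DFT bin k is: f_k = k * f_s / N
f_15 = 15 * 18000 / 32 = 16875/2 Hz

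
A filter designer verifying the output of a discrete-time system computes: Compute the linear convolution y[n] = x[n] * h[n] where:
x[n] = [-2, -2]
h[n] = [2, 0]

y[n] = sum_k x[k]*h[n-k]. Output length = len(x) + len(h) - 1 = 2 + 2 - 1 = 3.
y[0] = -2*2 = -4
y[1] = -2*2 + -2*0 = -4
y[2] = -2*0 = 0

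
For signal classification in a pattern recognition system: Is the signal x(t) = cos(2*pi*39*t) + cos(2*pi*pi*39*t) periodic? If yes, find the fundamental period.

f1 = 39 Hz, f2 = 39*pi Hz
Ratio f2/f1 = pi, which is irrational.
Since the frequency ratio is irrational, no common period exists.
The signal is not periodic.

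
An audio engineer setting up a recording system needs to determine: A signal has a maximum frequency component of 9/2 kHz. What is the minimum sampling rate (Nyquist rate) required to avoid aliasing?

By the Nyquist-Shannon sampling theorem,
the minimum sampling rate (Nyquist rate) must be at least 2 * f_max.
Nyquist rate = 2 * 9/2 kHz = 9 kHz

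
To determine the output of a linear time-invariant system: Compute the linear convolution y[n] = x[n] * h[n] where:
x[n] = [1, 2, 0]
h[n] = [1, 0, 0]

y[n] = sum_k x[k]*h[n-k]. Output length = len(x) + len(h) - 1 = 3 + 3 - 1 = 5.
y[0] = 1*1 = 1
y[1] = 2*1 + 1*0 = 2
y[2] = 0*1 + 2*0 + 1*0 = 0
y[3] = 0*0 + 2*0 = 0
y[4] = 0*0 = 0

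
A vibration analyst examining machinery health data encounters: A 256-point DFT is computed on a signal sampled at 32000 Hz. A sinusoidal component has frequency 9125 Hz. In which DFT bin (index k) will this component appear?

DFT frequency resolution = f_s/N = 32000/256 = 125 Hz
Bin index k = f_signal / resolution = 9125 / 125 = 73
The signal frequency 9125 Hz falls in DFT bin k = 73.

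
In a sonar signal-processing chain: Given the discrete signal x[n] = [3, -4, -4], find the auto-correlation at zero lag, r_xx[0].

The auto-correlation at zero lag r_xx[0] equals the signal energy.
r_xx[0] = sum of x[n]^2 = 3^2 + (-4)^2 + (-4)^2
= 9 + 16 + 16 = 41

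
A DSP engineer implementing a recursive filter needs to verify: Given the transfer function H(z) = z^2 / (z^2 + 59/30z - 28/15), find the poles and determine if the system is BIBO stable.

Poles are roots of the denominator: z^2 + 59/30z - 28/15 = 0.
Quadratic formula: z = [-(59/30) +/- sqrt((59/30)^2 - 4*(-28/15))] / 2
Discriminant = 3481/900 + 112/15 = 10201/900; sqrt = 101/30.
z = (-59/30 +/- 101/30) / 2 => z = 7/10 or z = -8/3.
|p1| = 8/3, |p2| = 7/10.
For BIBO stability, all poles must lie inside the unit circle (|p| < 1).
System is UNSTABLE since at least one |p| >= 1.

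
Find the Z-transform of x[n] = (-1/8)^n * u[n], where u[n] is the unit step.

The Z-transform of a^n * u[n] is z/(z-a) for |z| > |a|.
Here a = -1/8, so X(z) = z/(z - (-1/8)) = 8z/(8z + 1)
ROC: |z| > 1/8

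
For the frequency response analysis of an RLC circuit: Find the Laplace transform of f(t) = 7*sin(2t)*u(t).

Standard pair: sin(wt)*u(t) <-> w/(s^2+w^2)
With w = 2: L{7*sin(2t)*u(t)} = 14/(s^2+4)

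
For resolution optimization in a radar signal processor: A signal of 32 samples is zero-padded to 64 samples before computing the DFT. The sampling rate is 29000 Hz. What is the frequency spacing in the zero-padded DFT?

Original DFT: N = 32, resolution = f_s/N = 29000/32 = 3625/4 Hz
Zero-padded DFT: N = 64, resolution = f_s/N = 29000/64 = 3625/8 Hz
Zero-padding interpolates the spectrum (finer frequency grid)
but does NOT improve the true spectral resolution (ability to resolve close frequencies).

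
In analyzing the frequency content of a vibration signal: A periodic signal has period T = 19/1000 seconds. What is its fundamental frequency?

The fundamental frequency is the reciprocal of the period.
f = 1/T = 1/(19/1000) = 1000/19 Hz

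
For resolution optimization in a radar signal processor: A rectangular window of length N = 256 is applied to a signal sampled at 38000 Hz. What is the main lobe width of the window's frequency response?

For a rectangular window of length N,
the main lobe width in frequency is 2*f_s/N.
= 2*38000/256 = 2375/8 Hz
This determines the minimum frequency separation for resolving two sinusoids.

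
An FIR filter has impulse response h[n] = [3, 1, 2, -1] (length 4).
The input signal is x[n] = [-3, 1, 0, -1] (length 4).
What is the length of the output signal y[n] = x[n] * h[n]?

For linear convolution, the output length is:
len(y) = len(x) + len(h) - 1 = 4 + 4 - 1 = 7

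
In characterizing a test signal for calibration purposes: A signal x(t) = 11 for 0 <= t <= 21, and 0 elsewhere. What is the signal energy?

Energy = integral of |x(t)|^2 dt over the signal duration
= 11^2 * 21 = 121 * 21 = 2541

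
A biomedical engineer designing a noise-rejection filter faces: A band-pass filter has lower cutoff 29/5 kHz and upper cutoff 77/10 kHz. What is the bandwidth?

Bandwidth = f_high - f_low
= 77/10 kHz - 29/5 kHz = 19/10 kHz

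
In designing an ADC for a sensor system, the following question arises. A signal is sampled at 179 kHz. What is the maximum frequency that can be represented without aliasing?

The maximum frequency that can be represented without aliasing
is the Nyquist frequency: f_max = f_s / 2 = 179 kHz / 2 = 179/2 kHz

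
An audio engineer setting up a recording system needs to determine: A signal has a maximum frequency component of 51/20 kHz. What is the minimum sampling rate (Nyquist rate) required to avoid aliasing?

By the Nyquist-Shannon sampling theorem,
the minimum sampling rate (Nyquist rate) must be at least 2 * f_max.
Nyquist rate = 2 * 51/20 kHz = 51/10 kHz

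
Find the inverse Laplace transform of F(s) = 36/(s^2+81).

Standard pair: w/(s^2+w^2) <-> sin(wt)*u(t)
Recognize w^2 = 81, so w = 9; numerator 36 = 4*9.
f(t) = 4*sin(9t)*u(t)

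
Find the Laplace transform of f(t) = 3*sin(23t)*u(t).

Standard pair: sin(wt)*u(t) <-> w/(s^2+w^2)
With w = 23: L{3*sin(23t)*u(t)} = 69/(s^2+529)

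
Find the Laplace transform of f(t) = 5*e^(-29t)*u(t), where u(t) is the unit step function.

Standard Laplace transform pair:
e^(-at)*u(t) <-> 1/(s+a)
With a = 29: L{5*e^(-29t)*u(t)} = 5/(s+29), ROC: Re(s) > -29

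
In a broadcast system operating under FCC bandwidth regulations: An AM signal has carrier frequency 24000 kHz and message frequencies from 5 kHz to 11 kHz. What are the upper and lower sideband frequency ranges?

Upper sideband (USB) = fc + [fm_low, fm_high] = 24000 + [5, 11] = [24005, 24011] kHz
Lower sideband (LSB) = fc - [fm_high, fm_low] = 24000 - [11, 5] = [23989, 23995] kHz
Total occupied spectrum: 23989 kHz to 24011 kHz (plus carrier at 24000 kHz)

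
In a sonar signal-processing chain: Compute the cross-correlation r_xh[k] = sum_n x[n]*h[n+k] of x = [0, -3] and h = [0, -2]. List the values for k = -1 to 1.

Both sequences indexed from 0 and zero outside their support.
Lags with overlap: k = -1 to 1.
  r_xh[-1] = x[1]*h[0] = 0
  r_xh[0] = x[0]*h[0] + x[1]*h[1] = 6
  r_xh[1] = x[0]*h[1] = 0
r_xh = [0, 6, 0] (for k = -1, ..., 1)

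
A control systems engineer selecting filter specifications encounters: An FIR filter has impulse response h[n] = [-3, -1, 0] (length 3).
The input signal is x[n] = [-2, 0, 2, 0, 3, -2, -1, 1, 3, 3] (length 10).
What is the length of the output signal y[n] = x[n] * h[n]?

For linear convolution, the output length is:
len(y) = len(x) + len(h) - 1 = 10 + 3 - 1 = 12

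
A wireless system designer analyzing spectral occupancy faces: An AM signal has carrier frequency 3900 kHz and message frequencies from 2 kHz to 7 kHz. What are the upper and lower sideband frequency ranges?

Upper sideband (USB) = fc + [fm_low, fm_high] = 3900 + [2, 7] = [3902, 3907] kHz
Lower sideband (LSB) = fc - [fm_high, fm_low] = 3900 - [7, 2] = [3893, 3898] kHz
Total occupied spectrum: 3893 kHz to 3907 kHz (plus carrier at 3900 kHz)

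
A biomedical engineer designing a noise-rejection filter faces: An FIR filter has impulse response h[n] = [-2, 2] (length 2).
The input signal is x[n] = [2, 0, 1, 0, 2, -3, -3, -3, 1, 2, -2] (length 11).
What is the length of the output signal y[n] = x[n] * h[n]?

For linear convolution, the output length is:
len(y) = len(x) + len(h) - 1 = 11 + 2 - 1 = 12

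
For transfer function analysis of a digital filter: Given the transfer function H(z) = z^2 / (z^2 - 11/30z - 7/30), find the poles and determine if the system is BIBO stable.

Poles are roots of the denominator: z^2 - 11/30z - 7/30 = 0.
Quadratic formula: z = [-(-11/30) +/- sqrt((-11/30)^2 - 4*(-7/30))] / 2
Discriminant = 121/900 + 14/15 = 961/900; sqrt = 31/30.
z = (11/30 +/- 31/30) / 2 => z = 7/10 or z = -1/3.
|p1| = 1/3, |p2| = 7/10.
For BIBO stability, all poles must lie inside the unit circle (|p| < 1).
System is STABLE since both |p| < 1.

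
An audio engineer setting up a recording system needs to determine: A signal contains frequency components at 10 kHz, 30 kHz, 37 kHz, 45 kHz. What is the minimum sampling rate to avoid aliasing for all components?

The highest frequency component is f_max = 45 kHz.
Nyquist rate = 2 * f_max = 2 * 45 kHz = 90 kHz.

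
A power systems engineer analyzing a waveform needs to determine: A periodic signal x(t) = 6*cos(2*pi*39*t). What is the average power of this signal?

Average power of A*cos(wt) is A^2/2.
P = 6^2 / 2 = 36/2 = 18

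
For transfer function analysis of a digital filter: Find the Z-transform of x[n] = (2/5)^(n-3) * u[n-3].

Time-shifting property: if X(z) = Z{x[n]}, then Z{x[n-d]} = z^(-d) * X(z)
X(z) = z/(z - 2/5) for x[n] = (2/5)^n * u[n]
Z{x[n-3]} = z^(-3) * z/(z - 2/5) = z^(-2)/(z - 2/5)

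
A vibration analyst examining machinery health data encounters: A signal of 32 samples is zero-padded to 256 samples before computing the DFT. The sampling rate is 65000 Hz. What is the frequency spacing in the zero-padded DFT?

Original DFT: N = 32, resolution = f_s/N = 65000/32 = 8125/4 Hz
Zero-padded DFT: N = 256, resolution = f_s/N = 65000/256 = 8125/32 Hz
Zero-padding interpolates the spectrum (finer frequency grid)
but does NOT improve the true spectral resolution (ability to resolve close frequencies).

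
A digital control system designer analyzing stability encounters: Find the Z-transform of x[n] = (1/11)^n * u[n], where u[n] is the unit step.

The Z-transform of a^n * u[n] is z/(z-a) for |z| > |a|.
Here a = 1/11, so X(z) = z/(z - (1/11)) = 11z/(11z - 1)
ROC: |z| > 1/11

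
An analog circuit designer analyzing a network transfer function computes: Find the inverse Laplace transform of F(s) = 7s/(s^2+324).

Standard pair: s/(s^2+w^2) <-> cos(wt)*u(t)
With k=7, w=18: f(t) = 7*cos(18t)*u(t)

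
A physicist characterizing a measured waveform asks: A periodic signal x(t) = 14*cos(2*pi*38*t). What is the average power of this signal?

Average power of A*cos(wt) is A^2/2.
P = 14^2 / 2 = 196/2 = 98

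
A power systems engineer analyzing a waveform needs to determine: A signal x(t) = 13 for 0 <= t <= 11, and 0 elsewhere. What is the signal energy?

Energy = integral of |x(t)|^2 dt over the signal duration
= 13^2 * 11 = 169 * 11 = 1859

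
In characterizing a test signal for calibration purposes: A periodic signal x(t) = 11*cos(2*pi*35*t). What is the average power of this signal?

Average power of A*cos(wt) is A^2/2.
P = 11^2 / 2 = 121/2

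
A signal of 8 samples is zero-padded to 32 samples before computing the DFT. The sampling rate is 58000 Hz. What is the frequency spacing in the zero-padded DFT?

Original DFT: N = 8, resolution = f_s/N = 58000/8 = 7250 Hz
Zero-padded DFT: N = 32, resolution = f_s/N = 58000/32 = 3625/2 Hz
Zero-padding interpolates the spectrum (finer frequency grid)
but does NOT improve the true spectral resolution (ability to resolve close frequencies).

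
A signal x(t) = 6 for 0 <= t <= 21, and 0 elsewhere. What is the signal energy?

Energy = integral of |x(t)|^2 dt over the signal duration
= 6^2 * 21 = 36 * 21 = 756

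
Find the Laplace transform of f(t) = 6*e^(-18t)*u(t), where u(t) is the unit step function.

Standard Laplace transform pair:
e^(-at)*u(t) <-> 1/(s+a)
With a = 18: L{6*e^(-18t)*u(t)} = 6/(s+18), ROC: Re(s) > -18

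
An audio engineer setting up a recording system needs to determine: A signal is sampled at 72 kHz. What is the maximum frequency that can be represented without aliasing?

The maximum frequency that can be represented without aliasing
is the Nyquist frequency: f_max = f_s / 2 = 72 kHz / 2 = 36 kHz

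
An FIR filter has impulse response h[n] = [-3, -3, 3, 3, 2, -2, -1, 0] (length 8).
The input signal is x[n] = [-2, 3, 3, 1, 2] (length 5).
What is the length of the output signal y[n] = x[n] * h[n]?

For linear convolution, the output length is:
len(y) = len(x) + len(h) - 1 = 5 + 8 - 1 = 12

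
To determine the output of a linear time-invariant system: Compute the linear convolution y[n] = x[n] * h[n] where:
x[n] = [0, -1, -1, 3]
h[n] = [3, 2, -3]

y[n] = sum_k x[k]*h[n-k]. Output length = len(x) + len(h) - 1 = 4 + 3 - 1 = 6.
y[0] = 0*3 = 0
y[1] = -1*3 + 0*2 = -3
y[2] = -1*3 + -1*2 + 0*-3 = -5
y[3] = 3*3 + -1*2 + -1*-3 = 10
y[4] = 3*2 + -1*-3 = 9
y[5] = 3*-3 = -9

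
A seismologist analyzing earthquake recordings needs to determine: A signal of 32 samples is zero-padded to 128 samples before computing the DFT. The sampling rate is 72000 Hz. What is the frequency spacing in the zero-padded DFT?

Original DFT: N = 32, resolution = f_s/N = 72000/32 = 2250 Hz
Zero-padded DFT: N = 128, resolution = f_s/N = 72000/128 = 1125/2 Hz
Zero-padding interpolates the spectrum (finer frequency grid)
but does NOT improve the true spectral resolution (ability to resolve close frequencies).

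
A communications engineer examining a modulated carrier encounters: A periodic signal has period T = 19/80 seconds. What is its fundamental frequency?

The fundamental frequency is the reciprocal of the period.
f = 1/T = 1/(19/80) = 80/19 Hz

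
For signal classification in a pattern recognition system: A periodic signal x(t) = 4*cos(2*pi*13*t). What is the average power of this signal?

Average power of A*cos(wt) is A^2/2.
P = 4^2 / 2 = 16/2 = 8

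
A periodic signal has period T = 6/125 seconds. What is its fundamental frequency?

The fundamental frequency is the reciprocal of the period.
f = 1/T = 1/(6/125) = 125/6 Hz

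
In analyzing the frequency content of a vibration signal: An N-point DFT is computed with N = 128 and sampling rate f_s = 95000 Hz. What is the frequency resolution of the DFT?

DFT frequency resolution = f_s / N
= 95000 / 128 = 11875/16 Hz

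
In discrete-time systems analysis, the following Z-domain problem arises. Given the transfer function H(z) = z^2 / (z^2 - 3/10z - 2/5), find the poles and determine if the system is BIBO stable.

Poles are roots of the denominator: z^2 - 3/10z - 2/5 = 0.
Quadratic formula: z = [-(-3/10) +/- sqrt((-3/10)^2 - 4*(-2/5))] / 2
Discriminant = 9/100 + 8/5 = 169/100; sqrt = 13/10.
z = (3/10 +/- 13/10) / 2 => z = 4/5 or z = -1/2.
|p1| = 1/2, |p2| = 4/5.
For BIBO stability, all poles must lie inside the unit circle (|p| < 1).
System is STABLE since both |p| < 1.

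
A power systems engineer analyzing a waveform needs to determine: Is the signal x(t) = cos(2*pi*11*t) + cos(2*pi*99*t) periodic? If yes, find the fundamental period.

f1 = 11 Hz, f2 = 99 Hz
Period T1 = 1/11, T2 = 1/99
Ratio T1/T2 = 99/11, which is rational.
The signal is periodic with fundamental period T = 1/GCD(11,99) = 1/11 s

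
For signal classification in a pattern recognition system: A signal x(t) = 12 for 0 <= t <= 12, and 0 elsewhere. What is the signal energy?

Energy = integral of |x(t)|^2 dt over the signal duration
= 12^2 * 12 = 144 * 12 = 1728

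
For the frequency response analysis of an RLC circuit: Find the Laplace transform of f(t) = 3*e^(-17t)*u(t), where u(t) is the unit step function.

Standard Laplace transform pair:
e^(-at)*u(t) <-> 1/(s+a)
With a = 17: L{3*e^(-17t)*u(t)} = 3/(s+17), ROC: Re(s) > -17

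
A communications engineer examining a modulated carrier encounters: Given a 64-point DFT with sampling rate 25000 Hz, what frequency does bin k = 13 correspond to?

The frequency of DFT bin k is: f_k = k * f_s / N
f_13 = 13 * 25000 / 64 = 40625/8 Hz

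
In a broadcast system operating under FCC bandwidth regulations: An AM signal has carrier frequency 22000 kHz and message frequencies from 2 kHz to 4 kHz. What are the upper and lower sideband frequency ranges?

Upper sideband (USB) = fc + [fm_low, fm_high] = 22000 + [2, 4] = [22002, 22004] kHz
Lower sideband (LSB) = fc - [fm_high, fm_low] = 22000 - [4, 2] = [21996, 21998] kHz
Total occupied spectrum: 21996 kHz to 22004 kHz (plus carrier at 22000 kHz)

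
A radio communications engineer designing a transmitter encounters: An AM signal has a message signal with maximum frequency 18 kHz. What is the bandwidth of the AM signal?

In AM (double-sideband), the bandwidth is twice the message frequency.
BW = 2 * f_m = 2 * 18 kHz = 36 kHz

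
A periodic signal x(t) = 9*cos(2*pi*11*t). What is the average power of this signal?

Average power of A*cos(wt) is A^2/2.
P = 9^2 / 2 = 81/2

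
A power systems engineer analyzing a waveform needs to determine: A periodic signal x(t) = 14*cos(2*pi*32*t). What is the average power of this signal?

Average power of A*cos(wt) is A^2/2.
P = 14^2 / 2 = 196/2 = 98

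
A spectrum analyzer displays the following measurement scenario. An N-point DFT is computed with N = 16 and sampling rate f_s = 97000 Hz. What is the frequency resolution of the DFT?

DFT frequency resolution = f_s / N
= 97000 / 16 = 12125/2 Hz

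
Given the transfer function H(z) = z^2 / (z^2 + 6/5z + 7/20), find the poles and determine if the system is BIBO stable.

Poles are roots of the denominator: z^2 + 6/5z + 7/20 = 0.
Quadratic formula: z = [-(6/5) +/- sqrt((6/5)^2 - 4*(7/20))] / 2
Discriminant = 36/25 - 7/5 = 1/25; sqrt = 1/5.
z = (-6/5 +/- 1/5) / 2 => z = -1/2 or z = -7/10.
|p1| = 7/10, |p2| = 1/2.
For BIBO stability, all poles must lie inside the unit circle (|p| < 1).
System is STABLE since both |p| < 1.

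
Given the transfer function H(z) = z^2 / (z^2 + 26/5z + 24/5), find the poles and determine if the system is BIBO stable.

Poles are roots of the denominator: z^2 + 26/5z + 24/5 = 0.
Quadratic formula: z = [-(26/5) +/- sqrt((26/5)^2 - 4*(24/5))] / 2
Discriminant = 676/25 - 96/5 = 196/25; sqrt = 14/5.
z = (-26/5 +/- 14/5) / 2 => z = -6/5 or z = -4.
|p1| = 4, |p2| = 6/5.
For BIBO stability, all poles must lie inside the unit circle (|p| < 1).
System is UNSTABLE since at least one |p| >= 1.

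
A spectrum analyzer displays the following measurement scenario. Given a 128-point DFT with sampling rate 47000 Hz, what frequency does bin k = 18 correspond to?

The frequency of DFT bin k is: f_k = k * f_s / N
f_18 = 18 * 47000 / 128 = 52875/8 Hz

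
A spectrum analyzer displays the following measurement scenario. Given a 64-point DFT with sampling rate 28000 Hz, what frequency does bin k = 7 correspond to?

The frequency of DFT bin k is: f_k = k * f_s / N
f_7 = 7 * 28000 / 64 = 6125/2 Hz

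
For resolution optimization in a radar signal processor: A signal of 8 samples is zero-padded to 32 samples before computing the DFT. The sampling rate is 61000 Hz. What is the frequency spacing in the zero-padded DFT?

Original DFT: N = 8, resolution = f_s/N = 61000/8 = 7625 Hz
Zero-padded DFT: N = 32, resolution = f_s/N = 61000/32 = 7625/4 Hz
Zero-padding interpolates the spectrum (finer frequency grid)
but does NOT improve the true spectral resolution (ability to resolve close frequencies).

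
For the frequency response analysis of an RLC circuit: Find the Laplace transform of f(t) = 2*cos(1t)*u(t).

Standard pair: cos(wt)*u(t) <-> s/(s^2+w^2)
With w = 1: L{2*cos(1t)*u(t)} = 2s/(s^2+1)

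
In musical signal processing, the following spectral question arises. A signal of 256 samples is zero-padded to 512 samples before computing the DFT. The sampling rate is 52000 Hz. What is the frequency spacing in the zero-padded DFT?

Original DFT: N = 256, resolution = f_s/N = 52000/256 = 1625/8 Hz
Zero-padded DFT: N = 512, resolution = f_s/N = 52000/512 = 1625/16 Hz
Zero-padding interpolates the spectrum (finer frequency grid)
but does NOT improve the true spectral resolution (ability to resolve close frequencies).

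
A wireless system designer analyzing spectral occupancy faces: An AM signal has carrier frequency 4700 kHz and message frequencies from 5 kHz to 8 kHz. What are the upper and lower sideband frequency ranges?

Upper sideband (USB) = fc + [fm_low, fm_high] = 4700 + [5, 8] = [4705, 4708] kHz
Lower sideband (LSB) = fc - [fm_high, fm_low] = 4700 - [8, 5] = [4692, 4695] kHz
Total occupied spectrum: 4692 kHz to 4708 kHz (plus carrier at 4700 kHz)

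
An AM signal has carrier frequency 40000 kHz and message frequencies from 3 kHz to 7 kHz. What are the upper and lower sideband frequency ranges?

Upper sideband (USB) = fc + [fm_low, fm_high] = 40000 + [3, 7] = [40003, 40007] kHz
Lower sideband (LSB) = fc - [fm_high, fm_low] = 40000 - [7, 3] = [39993, 39997] kHz
Total occupied spectrum: 39993 kHz to 40007 kHz (plus carrier at 40000 kHz)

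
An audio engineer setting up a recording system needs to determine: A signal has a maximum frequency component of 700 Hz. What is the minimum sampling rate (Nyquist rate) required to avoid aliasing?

By the Nyquist-Shannon sampling theorem,
the minimum sampling rate (Nyquist rate) must be at least 2 * f_max.
Nyquist rate = 2 * 700 Hz = 1400 Hz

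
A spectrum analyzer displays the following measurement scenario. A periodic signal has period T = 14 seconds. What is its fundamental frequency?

The fundamental frequency is the reciprocal of the period.
f = 1/T = 1/(14) = 1/14 Hz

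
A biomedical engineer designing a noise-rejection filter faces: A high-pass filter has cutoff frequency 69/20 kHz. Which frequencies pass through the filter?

A high-pass filter passes all frequencies above the cutoff frequency 69/20 kHz and attenuates lower frequencies.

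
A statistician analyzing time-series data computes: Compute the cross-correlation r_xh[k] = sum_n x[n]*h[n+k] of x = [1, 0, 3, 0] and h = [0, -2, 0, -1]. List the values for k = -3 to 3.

Both sequences indexed from 0 and zero outside their support.
Lags with overlap: k = -3 to 3.
  r_xh[-3] = x[3]*h[0] = 0
  r_xh[-2] = x[2]*h[0] + x[3]*h[1] = 0
  r_xh[-1] = x[1]*h[0] + x[2]*h[1] + x[3]*h[2] = -6
  r_xh[0] = x[0]*h[0] + x[1]*h[1] + x[2]*h[2] + x[3]*h[3] = 0
  r_xh[1] = x[0]*h[1] + x[1]*h[2] + x[2]*h[3] = -5
  r_xh[2] = x[0]*h[2] + x[1]*h[3] = 0
  r_xh[3] = x[0]*h[3] = -1
r_xh = [0, 0, -6, 0, -5, 0, -1] (for k = -3, ..., 3)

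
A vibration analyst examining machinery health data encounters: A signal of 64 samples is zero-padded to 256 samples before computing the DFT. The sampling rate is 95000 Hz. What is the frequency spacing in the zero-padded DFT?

Original DFT: N = 64, resolution = f_s/N = 95000/64 = 11875/8 Hz
Zero-padded DFT: N = 256, resolution = f_s/N = 95000/256 = 11875/32 Hz
Zero-padding interpolates the spectrum (finer frequency grid)
but does NOT improve the true spectral resolution (ability to resolve close frequencies).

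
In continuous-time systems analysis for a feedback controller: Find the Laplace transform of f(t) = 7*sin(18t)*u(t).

Standard pair: sin(wt)*u(t) <-> w/(s^2+w^2)
With w = 18: L{7*sin(18t)*u(t)} = 126/(s^2+324)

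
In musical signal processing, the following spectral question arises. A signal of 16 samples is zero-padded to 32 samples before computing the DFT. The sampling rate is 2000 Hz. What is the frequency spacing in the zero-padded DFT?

Original DFT: N = 16, resolution = f_s/N = 2000/16 = 125 Hz
Zero-padded DFT: N = 32, resolution = f_s/N = 2000/32 = 125/2 Hz
Zero-padding interpolates the spectrum (finer frequency grid)
but does NOT improve the true spectral resolution (ability to resolve close frequencies).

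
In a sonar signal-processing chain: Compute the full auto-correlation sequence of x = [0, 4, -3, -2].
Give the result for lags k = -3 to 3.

r_xx[k] = sum_m x[m]*x[m+k], indexed from 0, for k = -3 to 3:
  r_xx[-3] = x[3]*x[0] = 0
  r_xx[-2] = x[2]*x[0] + x[3]*x[1] = -8
  r_xx[-1] = x[1]*x[0] + x[2]*x[1] + x[3]*x[2] = -6
  r_xx[0] = x[0]*x[0] + x[1]*x[1] + x[2]*x[2] + x[3]*x[3] = 29
  r_xx[1] = x[0]*x[1] + x[1]*x[2] + x[2]*x[3] = -6
  r_xx[2] = x[0]*x[2] + x[1]*x[3] = -8
  r_xx[3] = x[0]*x[3] = 0
r_xx = [0, -8, -6, 29, -6, -8, 0]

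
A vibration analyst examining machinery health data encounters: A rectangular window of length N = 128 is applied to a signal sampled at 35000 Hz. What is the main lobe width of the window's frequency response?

For a rectangular window of length N,
the main lobe width in frequency is 2*f_s/N.
= 2*35000/128 = 4375/8 Hz
This determines the minimum frequency separation for resolving two sinusoids.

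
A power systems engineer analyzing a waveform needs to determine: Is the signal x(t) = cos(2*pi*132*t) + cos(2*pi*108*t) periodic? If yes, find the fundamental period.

f1 = 132 Hz, f2 = 108 Hz
Period T1 = 1/132, T2 = 1/108
Ratio T1/T2 = 108/132, which is rational.
The signal is periodic with fundamental period T = 1/GCD(132,108) = 1/12 s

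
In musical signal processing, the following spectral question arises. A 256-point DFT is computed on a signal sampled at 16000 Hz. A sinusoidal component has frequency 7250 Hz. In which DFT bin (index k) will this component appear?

DFT frequency resolution = f_s/N = 16000/256 = 125/2 Hz
Bin index k = f_signal / resolution = 7250 / 125/2 = 116
The signal frequency 7250 Hz falls in DFT bin k = 116.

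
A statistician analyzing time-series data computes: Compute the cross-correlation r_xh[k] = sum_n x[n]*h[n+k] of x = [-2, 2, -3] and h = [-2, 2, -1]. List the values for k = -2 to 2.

Both sequences indexed from 0 and zero outside their support.
Lags with overlap: k = -2 to 2.
  r_xh[-2] = x[2]*h[0] = 6
  r_xh[-1] = x[1]*h[0] + x[2]*h[1] = -10
  r_xh[0] = x[0]*h[0] + x[1]*h[1] + x[2]*h[2] = 11
  r_xh[1] = x[0]*h[1] + x[1]*h[2] = -6
  r_xh[2] = x[0]*h[2] = 2
r_xh = [6, -10, 11, -6, 2] (for k = -2, ..., 2)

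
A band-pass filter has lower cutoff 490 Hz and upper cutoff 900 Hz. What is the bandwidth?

Bandwidth = f_high - f_low
= 900 Hz - 490 Hz = 410 Hz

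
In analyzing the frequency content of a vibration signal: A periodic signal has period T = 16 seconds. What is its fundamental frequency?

The fundamental frequency is the reciprocal of the period.
f = 1/T = 1/(16) = 1/16 Hz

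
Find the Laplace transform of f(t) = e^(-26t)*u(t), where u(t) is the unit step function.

Standard Laplace transform pair:
e^(-at)*u(t) <-> 1/(s+a)
With a = 26: L{e^(-26t)*u(t)} = 1/(s+26), ROC: Re(s) > -26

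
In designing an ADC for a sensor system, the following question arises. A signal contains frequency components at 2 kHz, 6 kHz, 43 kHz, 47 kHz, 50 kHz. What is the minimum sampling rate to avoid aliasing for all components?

The highest frequency component is f_max = 50 kHz.
Nyquist rate = 2 * f_max = 2 * 50 kHz = 100 kHz.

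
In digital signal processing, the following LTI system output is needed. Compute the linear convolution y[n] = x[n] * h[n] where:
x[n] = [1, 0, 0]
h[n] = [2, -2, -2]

y[n] = sum_k x[k]*h[n-k]. Output length = len(x) + len(h) - 1 = 3 + 3 - 1 = 5.
y[0] = 1*2 = 2
y[1] = 0*2 + 1*-2 = -2
y[2] = 0*2 + 0*-2 + 1*-2 = -2
y[3] = 0*-2 + 0*-2 = 0
y[4] = 0*-2 = 0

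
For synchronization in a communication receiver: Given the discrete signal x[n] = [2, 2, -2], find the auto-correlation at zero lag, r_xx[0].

The auto-correlation at zero lag r_xx[0] equals the signal energy.
r_xx[0] = sum of x[n]^2 = 2^2 + 2^2 + (-2)^2
= 4 + 4 + 4 = 12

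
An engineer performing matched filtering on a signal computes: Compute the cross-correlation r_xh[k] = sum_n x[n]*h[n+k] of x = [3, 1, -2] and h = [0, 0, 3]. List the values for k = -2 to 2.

Both sequences indexed from 0 and zero outside their support.
Lags with overlap: k = -2 to 2.
  r_xh[-2] = x[2]*h[0] = 0
  r_xh[-1] = x[1]*h[0] + x[2]*h[1] = 0
  r_xh[0] = x[0]*h[0] + x[1]*h[1] + x[2]*h[2] = -6
  r_xh[1] = x[0]*h[1] + x[1]*h[2] = 3
  r_xh[2] = x[0]*h[2] = 9
r_xh = [0, 0, -6, 3, 9] (for k = -2, ..., 2)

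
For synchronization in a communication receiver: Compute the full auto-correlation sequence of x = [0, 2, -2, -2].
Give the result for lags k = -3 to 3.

r_xx[k] = sum_m x[m]*x[m+k], indexed from 0, for k = -3 to 3:
  r_xx[-3] = x[3]*x[0] = 0
  r_xx[-2] = x[2]*x[0] + x[3]*x[1] = -4
  r_xx[-1] = x[1]*x[0] + x[2]*x[1] + x[3]*x[2] = 0
  r_xx[0] = x[0]*x[0] + x[1]*x[1] + x[2]*x[2] + x[3]*x[3] = 12
  r_xx[1] = x[0]*x[1] + x[1]*x[2] + x[2]*x[3] = 0
  r_xx[2] = x[0]*x[2] + x[1]*x[3] = -4
  r_xx[3] = x[0]*x[3] = 0
r_xx = [0, -4, 0, 12, 0, -4, 0]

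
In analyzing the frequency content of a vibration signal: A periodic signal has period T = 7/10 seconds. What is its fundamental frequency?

The fundamental frequency is the reciprocal of the period.
f = 1/T = 1/(7/10) = 10/7 Hz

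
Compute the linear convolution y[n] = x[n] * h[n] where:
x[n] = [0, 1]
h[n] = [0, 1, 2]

y[n] = sum_k x[k]*h[n-k]. Output length = len(x) + len(h) - 1 = 2 + 3 - 1 = 4.
y[0] = 0*0 = 0
y[1] = 1*0 + 0*1 = 0
y[2] = 1*1 + 0*2 = 1
y[3] = 1*2 = 2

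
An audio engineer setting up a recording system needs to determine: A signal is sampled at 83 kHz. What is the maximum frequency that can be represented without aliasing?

The maximum frequency that can be represented without aliasing
is the Nyquist frequency: f_max = f_s / 2 = 83 kHz / 2 = 83/2 kHz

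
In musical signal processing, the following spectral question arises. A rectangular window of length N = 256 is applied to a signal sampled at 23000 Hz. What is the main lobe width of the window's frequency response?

For a rectangular window of length N,
the main lobe width in frequency is 2*f_s/N.
= 2*23000/256 = 2875/16 Hz
This determines the minimum frequency separation for resolving two sinusoids.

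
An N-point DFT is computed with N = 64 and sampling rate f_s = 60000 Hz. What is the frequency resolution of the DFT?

DFT frequency resolution = f_s / N
= 60000 / 64 = 1875/2 Hz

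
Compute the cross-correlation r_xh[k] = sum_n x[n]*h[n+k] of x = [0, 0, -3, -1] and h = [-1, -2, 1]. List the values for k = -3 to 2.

Both sequences indexed from 0 and zero outside their support.
Lags with overlap: k = -3 to 2.
  r_xh[-3] = x[3]*h[0] = 1
  r_xh[-2] = x[2]*h[0] + x[3]*h[1] = 5
  r_xh[-1] = x[1]*h[0] + x[2]*h[1] + x[3]*h[2] = 5
  r_xh[0] = x[0]*h[0] + x[1]*h[1] + x[2]*h[2] = -3
  r_xh[1] = x[0]*h[1] + x[1]*h[2] = 0
  r_xh[2] = x[0]*h[2] = 0
r_xh = [1, 5, 5, -3, 0, 0] (for k = -3, ..., 2)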